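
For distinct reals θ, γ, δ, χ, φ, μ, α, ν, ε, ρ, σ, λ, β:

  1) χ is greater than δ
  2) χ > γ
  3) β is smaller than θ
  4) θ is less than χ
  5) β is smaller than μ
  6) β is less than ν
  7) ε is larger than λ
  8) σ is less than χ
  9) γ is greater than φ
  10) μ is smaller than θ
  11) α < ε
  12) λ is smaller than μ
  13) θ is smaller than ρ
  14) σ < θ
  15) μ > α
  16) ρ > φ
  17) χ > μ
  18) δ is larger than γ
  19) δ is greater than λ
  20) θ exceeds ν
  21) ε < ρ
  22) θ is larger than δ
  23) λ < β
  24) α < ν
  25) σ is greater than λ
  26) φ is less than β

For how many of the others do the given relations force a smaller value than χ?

10

The elements the relations force below χ are λ, α, φ, β, γ, ν, δ, σ, μ, θ — no chain reaches any other.
That is 10.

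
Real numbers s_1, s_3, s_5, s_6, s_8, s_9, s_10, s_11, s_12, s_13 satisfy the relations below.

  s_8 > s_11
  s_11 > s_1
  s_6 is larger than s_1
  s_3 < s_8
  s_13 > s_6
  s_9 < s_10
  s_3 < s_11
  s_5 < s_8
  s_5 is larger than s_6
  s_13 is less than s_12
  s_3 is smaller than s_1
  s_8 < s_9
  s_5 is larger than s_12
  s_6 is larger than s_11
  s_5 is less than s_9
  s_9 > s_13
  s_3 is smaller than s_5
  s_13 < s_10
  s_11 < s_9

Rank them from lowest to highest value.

s_3 < s_1 < s_11 < s_6 < s_13 < s_12 < s_5 < s_8 < s_9 < s_10

Nothing is placed below s_3, so it is least; from there s_3 < s_1; s_1 < s_11; s_11 < s_6; s_6 < s_13; s_13 < s_12; s_12 < s_5; s_5 < s_8; s_8 < s_9; s_9 < s_10, each given directly.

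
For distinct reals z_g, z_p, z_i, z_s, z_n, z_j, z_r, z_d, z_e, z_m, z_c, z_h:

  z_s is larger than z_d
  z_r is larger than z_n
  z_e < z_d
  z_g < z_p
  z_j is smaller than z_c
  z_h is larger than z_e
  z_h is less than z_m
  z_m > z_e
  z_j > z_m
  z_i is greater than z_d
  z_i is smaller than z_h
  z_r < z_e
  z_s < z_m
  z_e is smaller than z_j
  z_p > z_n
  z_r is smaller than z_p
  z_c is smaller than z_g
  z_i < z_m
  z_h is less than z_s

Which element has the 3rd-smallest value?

z_e

The consecutive relations fix a unique order: z_n < z_r < z_e < z_d < z_i < z_h < z_s < z_m < z_j < z_c < z_g < z_p.
The 3rd smallest is z_e.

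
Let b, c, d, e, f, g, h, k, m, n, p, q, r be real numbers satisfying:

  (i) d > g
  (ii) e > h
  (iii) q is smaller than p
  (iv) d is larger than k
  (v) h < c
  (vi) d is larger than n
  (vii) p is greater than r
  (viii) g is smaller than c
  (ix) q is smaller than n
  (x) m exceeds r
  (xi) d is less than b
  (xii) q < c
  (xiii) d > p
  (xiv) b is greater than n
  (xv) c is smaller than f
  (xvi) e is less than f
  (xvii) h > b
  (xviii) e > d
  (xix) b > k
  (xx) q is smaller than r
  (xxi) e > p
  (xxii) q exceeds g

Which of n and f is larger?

n < d and d < b give n < b.
With b < h: n < d < b < h.
With h < c: n < d < b < h < c.
Then c < f extends the chain to f.
So n < f; f is the larger of the two.

f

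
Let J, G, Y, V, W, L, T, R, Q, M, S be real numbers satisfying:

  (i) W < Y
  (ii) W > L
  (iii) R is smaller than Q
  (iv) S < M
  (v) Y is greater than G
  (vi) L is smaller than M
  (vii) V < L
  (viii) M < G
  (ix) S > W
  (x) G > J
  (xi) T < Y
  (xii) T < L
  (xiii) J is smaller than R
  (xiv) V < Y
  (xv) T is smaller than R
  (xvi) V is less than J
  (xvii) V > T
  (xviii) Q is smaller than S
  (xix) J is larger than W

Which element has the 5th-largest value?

Q

Chaining the given pairs: T < V < L < W < J < R < Q < S < M < G < Y.
The 5th largest is Q.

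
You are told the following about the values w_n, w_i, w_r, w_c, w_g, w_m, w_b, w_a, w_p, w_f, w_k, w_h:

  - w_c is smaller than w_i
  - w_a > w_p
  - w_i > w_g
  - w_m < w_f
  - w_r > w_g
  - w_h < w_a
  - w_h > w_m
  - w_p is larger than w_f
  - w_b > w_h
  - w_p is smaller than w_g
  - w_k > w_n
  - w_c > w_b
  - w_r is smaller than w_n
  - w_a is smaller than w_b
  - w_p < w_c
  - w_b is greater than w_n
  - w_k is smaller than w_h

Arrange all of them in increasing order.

w_m < w_f < w_p < w_g < w_r < w_n < w_k < w_h < w_a < w_b < w_c < w_i

Each adjacent pair is fixed by a given relation: w_m < w_f; w_f < w_p; w_p < w_g; w_g < w_r; w_r < w_n; w_n < w_k; w_k < w_h; w_h < w_a; w_a < w_b; w_b < w_c; w_c < w_i. Chaining them end to end gives the full order.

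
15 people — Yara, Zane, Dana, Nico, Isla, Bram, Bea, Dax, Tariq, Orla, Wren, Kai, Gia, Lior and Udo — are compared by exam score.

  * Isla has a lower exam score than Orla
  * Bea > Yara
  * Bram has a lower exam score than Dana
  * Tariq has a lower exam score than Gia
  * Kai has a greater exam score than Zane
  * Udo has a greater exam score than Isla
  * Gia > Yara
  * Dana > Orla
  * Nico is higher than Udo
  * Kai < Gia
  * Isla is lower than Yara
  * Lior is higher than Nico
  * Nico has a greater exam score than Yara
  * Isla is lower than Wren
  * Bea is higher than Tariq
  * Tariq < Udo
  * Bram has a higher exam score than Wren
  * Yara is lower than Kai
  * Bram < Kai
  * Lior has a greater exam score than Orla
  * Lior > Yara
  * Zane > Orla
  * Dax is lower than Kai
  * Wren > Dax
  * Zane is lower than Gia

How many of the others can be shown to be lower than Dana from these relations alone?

Directly below Dana: Orla, Bram.
One step further: Isla, Wren (4 so far).
One step further: Dax (5 so far).
No other element is forced below Dana by the given relations, so the count is 5.

5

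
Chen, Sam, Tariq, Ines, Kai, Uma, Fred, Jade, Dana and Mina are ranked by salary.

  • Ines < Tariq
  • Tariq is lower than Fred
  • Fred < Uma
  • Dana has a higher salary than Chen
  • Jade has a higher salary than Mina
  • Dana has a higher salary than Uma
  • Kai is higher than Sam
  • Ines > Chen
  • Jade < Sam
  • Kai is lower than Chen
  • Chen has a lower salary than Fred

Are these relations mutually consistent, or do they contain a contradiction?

consistent

Every relation is compatible with Mina < Jade < Sam < Kai < Chen < Ines < Tariq < Fred < Uma < Dana; the set is consistent.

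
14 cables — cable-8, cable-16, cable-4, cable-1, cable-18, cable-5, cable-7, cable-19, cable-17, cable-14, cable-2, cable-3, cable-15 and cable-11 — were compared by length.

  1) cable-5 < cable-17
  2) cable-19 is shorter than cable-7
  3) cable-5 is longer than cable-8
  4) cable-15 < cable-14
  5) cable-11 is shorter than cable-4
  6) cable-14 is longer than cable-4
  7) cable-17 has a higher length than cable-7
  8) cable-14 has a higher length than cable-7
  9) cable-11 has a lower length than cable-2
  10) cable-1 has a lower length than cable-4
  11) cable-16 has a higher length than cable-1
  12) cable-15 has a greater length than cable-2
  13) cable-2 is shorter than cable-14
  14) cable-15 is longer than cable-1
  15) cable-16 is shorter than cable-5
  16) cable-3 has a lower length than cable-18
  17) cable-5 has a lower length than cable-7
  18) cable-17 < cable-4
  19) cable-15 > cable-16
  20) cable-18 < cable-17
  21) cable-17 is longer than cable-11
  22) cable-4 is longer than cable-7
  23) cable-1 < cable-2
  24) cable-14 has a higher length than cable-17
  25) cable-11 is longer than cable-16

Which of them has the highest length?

cable-1 is not greatest since cable-1 < cable-16; cable-16 is not greatest since cable-16 < cable-5; cable-3 is not greatest since cable-3 < cable-18; cable-11 is not greatest since cable-11 < cable-2; cable-19 is not greatest since cable-19 < cable-7; cable-8 is not greatest since cable-8 < cable-5; cable-5 is not greatest since cable-5 < cable-17; cable-18 is not greatest since cable-18 < cable-17; cable-7 is not greatest since cable-7 < cable-4; cable-2 is not greatest since cable-2 < cable-15; cable-15 is not greatest since cable-15 < cable-14; cable-17 is not greatest since cable-17 < cable-14; cable-4 is not greatest since cable-4 < cable-14.
Only cable-14 has nothing above it, so cable-14 is the highest length.

cable-14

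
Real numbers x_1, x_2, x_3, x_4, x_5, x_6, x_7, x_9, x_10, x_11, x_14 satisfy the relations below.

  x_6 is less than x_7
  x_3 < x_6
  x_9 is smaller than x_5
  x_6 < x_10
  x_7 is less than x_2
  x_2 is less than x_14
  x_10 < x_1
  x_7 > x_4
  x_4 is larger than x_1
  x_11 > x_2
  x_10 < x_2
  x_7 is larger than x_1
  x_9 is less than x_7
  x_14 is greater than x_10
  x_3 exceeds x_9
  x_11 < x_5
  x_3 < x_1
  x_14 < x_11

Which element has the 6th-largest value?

x_4

The consecutive relations fix a unique order: x_9 < x_3 < x_6 < x_10 < x_1 < x_4 < x_7 < x_2 < x_14 < x_11 < x_5.
Counting 6 from the largest end gives x_4.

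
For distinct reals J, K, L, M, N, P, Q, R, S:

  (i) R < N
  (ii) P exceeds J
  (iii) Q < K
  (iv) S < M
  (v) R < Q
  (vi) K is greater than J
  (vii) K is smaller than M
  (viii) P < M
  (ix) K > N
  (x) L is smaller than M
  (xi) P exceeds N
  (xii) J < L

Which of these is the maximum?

J is not greatest since J < K; R is not greatest since R < Q; Q is not greatest since Q < K; N is not greatest since N < K; K is not greatest since K < M; P is not greatest since P < M; L is not greatest since L < M; S is not greatest since S < M.
Only M has nothing above it, so M is the maximum.

M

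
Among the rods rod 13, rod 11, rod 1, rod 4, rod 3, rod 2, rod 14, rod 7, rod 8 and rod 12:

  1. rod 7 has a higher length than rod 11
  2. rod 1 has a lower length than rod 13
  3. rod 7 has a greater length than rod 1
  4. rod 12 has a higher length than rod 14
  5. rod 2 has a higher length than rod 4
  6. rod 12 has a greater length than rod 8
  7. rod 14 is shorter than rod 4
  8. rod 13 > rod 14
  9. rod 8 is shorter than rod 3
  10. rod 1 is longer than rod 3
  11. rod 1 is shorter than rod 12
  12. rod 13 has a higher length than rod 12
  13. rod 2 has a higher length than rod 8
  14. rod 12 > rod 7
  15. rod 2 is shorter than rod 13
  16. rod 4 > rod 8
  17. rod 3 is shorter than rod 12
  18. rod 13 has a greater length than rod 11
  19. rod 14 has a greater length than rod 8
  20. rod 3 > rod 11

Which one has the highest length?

Chaining downward from rod 13: directly below it, rod 11, rod 14, rod 1, rod 2, rod 12; then rod 8, rod 3, rod 4, rod 7.
That covers every other element, and nothing is given above rod 13, so rod 13 is the highest length.

rod 13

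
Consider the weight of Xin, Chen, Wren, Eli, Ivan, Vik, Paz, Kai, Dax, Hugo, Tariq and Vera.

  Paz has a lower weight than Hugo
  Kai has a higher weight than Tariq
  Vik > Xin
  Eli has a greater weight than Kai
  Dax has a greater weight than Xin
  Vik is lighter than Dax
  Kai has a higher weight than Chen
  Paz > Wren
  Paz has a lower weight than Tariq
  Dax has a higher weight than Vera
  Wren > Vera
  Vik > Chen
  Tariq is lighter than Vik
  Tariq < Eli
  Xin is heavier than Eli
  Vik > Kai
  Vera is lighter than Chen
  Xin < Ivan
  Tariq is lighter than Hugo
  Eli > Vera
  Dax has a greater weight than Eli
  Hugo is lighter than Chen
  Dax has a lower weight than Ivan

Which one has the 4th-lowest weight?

Tariq

Chaining the given pairs: Vera < Wren < Paz < Tariq < Hugo < Chen < Kai < Eli < Xin < Vik < Dax < Ivan.
Counting 4 from the smallest end gives Tariq.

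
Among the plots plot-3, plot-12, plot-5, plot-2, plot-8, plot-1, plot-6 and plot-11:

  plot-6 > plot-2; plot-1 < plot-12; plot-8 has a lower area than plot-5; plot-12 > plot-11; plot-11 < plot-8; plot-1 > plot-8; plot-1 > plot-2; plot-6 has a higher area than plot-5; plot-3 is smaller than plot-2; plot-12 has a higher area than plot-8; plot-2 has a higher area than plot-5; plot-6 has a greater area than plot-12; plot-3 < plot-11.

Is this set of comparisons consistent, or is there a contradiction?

Every relation is compatible with plot-3 < plot-11 < plot-8 < plot-5 < plot-2 < plot-1 < plot-12 < plot-6; the set is consistent.

consistent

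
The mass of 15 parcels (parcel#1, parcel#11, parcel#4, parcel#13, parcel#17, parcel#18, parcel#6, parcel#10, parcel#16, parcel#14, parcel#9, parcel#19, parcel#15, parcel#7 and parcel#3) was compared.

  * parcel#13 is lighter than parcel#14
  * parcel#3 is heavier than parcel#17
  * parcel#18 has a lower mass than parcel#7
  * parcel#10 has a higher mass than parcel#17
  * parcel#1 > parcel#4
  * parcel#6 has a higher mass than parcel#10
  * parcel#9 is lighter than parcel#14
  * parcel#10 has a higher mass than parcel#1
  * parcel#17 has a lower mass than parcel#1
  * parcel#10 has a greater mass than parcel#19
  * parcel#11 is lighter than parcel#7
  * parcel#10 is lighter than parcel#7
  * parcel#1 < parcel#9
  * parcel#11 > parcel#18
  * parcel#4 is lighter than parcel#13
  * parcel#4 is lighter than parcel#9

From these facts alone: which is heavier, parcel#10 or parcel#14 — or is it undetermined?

undetermined

Following every chain through parcel#10: above parcel#10 we get parcel#6, parcel#7; below parcel#10 we get parcel#4, parcel#17, parcel#1, parcel#19.
parcel#14 is not reached, and no chain runs the other way from parcel#14 to parcel#10.
So the given relations leave the order of parcel#10 and parcel#14 undetermined.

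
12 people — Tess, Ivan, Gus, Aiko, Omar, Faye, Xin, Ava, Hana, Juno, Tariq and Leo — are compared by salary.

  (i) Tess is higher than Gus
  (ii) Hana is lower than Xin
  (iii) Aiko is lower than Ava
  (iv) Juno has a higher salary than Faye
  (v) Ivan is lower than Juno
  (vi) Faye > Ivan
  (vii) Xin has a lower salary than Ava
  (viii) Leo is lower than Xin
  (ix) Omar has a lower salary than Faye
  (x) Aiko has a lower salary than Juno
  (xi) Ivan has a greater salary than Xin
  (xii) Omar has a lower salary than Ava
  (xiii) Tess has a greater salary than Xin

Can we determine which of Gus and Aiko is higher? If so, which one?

undetermined

Following every chain through Aiko: above Aiko we get Ava, Juno.
Gus is not reached, and no chain runs the other way from Gus to Aiko.
So the given relations leave the order of Aiko and Gus undetermined.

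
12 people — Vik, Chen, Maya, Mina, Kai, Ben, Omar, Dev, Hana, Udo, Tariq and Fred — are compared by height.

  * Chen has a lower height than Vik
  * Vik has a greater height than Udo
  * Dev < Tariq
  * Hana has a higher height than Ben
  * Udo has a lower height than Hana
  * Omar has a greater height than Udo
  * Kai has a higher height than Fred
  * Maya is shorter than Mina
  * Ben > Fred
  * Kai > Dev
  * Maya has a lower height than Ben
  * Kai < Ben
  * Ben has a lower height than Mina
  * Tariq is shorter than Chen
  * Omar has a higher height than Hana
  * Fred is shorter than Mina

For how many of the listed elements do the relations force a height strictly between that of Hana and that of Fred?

The relations place Fred below Hana. An element lies strictly between them when it is forced above Fred and also forced below Hana.
Above Fred: {Kai, Ben, Omar, Mina}. Below Hana: {Dev, Maya, Kai, Udo, Ben}.
Intersection: {Kai, Ben} — 2.

2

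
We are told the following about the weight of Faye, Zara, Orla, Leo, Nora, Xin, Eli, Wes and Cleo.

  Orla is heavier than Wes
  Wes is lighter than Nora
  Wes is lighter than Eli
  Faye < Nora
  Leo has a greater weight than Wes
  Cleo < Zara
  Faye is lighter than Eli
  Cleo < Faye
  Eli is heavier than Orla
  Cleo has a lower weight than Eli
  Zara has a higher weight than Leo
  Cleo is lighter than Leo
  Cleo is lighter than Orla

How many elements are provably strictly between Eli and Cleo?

Chaining upward from Cleo reaches: Faye, Orla, Leo, Zara, Nora.
Chaining downward from Eli reaches: Faye, Wes, Orla.
Strictly between Cleo and Eli are those in both lists: Faye, Orla — 2 elements.

2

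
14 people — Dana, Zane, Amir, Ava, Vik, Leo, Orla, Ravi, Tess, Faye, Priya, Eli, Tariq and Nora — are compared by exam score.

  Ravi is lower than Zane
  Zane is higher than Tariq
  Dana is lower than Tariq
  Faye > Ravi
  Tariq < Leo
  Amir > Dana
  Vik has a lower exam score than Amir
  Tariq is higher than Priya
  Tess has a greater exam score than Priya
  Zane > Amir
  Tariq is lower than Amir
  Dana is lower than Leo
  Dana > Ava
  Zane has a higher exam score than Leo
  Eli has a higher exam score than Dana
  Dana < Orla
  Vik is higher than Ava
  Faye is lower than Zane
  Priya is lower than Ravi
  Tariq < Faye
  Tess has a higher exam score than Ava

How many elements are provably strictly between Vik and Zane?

1

Chaining upward from Vik reaches: Amir.
Chaining downward from Zane reaches: Priya, Ava, Dana, Tariq, Ravi, Amir, Faye, Leo.
Strictly between Vik and Zane are those in both lists: Amir — 1 element.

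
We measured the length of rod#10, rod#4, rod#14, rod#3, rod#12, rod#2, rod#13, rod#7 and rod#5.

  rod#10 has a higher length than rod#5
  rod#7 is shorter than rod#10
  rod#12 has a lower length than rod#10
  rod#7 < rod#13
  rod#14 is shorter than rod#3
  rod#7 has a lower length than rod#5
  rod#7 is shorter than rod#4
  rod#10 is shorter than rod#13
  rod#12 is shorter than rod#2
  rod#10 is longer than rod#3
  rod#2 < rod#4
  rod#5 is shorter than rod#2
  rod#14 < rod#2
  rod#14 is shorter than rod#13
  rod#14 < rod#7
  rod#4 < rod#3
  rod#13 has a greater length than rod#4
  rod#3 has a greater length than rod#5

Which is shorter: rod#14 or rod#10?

Chaining the given relations: rod#14 < rod#7 < rod#5 < rod#2 < rod#4 < rod#3 < rod#10.
So rod#14 < rod#10; rod#14 is the shorter of the two.

rod#14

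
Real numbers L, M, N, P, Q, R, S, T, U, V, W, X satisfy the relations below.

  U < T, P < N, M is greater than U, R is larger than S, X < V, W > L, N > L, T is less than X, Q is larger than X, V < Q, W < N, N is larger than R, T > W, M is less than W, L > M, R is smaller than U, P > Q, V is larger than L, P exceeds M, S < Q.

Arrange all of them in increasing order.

Each adjacent pair is fixed by a given relation: S < R; R < U; U < M; M < L; L < W; W < T; T < X; X < V; V < Q; Q < P; P < N. Chaining them end to end gives the full order.

S < R < U < M < L < W < T < X < V < Q < P < N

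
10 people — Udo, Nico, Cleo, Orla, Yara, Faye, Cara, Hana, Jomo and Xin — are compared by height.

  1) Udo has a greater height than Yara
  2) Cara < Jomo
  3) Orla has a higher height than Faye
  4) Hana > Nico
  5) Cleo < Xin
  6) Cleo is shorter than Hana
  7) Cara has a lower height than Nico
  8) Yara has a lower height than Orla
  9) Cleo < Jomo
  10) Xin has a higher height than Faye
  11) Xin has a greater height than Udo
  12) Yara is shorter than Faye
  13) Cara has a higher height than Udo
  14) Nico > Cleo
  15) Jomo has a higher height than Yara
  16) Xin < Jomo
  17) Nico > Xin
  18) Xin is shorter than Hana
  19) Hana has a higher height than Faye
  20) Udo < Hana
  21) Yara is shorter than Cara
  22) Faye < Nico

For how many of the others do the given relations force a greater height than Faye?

Directly above Faye: Xin, Nico, Hana, Orla.
One step further: Jomo (5 so far).
Nothing else is reachable above Faye; 5 in all.

5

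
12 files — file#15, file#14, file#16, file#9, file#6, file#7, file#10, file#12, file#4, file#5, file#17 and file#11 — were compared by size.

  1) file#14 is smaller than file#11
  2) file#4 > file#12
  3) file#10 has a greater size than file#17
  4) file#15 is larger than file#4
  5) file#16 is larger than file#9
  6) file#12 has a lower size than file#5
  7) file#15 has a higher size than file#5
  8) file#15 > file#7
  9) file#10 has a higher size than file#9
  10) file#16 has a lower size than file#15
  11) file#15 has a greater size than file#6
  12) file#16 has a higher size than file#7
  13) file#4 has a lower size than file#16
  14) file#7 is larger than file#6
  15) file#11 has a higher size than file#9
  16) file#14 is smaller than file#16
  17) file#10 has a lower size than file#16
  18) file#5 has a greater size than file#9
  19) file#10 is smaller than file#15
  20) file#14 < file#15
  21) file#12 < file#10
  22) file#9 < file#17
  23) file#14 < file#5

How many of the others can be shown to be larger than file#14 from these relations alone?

From file#14 the given relations immediately reach file#11, file#5, file#16, file#15.
No other element is forced above file#14 by the given relations, so the count is 4.

4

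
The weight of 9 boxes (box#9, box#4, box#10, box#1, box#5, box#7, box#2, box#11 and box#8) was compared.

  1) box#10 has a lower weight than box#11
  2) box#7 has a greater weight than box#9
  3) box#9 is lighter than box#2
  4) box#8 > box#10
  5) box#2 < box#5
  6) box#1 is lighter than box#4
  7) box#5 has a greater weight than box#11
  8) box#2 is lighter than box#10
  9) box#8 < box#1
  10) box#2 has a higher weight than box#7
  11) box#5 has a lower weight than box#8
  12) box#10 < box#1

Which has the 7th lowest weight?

box#8

Piecing the relations together gives one ordering: box#9 < box#7 < box#2 < box#10 < box#11 < box#5 < box#8 < box#1 < box#4.
Counting 7 from the smallest end gives box#8.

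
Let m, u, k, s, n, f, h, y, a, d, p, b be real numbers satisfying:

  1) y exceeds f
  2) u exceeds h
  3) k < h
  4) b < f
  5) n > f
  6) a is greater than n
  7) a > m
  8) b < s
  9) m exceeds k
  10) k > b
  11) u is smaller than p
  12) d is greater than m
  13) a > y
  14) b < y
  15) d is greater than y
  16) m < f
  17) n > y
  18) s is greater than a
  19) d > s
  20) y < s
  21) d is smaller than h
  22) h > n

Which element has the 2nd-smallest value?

k

The consecutive relations fix a unique order: b < k < m < f < y < n < a < s < d < h < u < p.
Counting 2 from the smallest end gives k.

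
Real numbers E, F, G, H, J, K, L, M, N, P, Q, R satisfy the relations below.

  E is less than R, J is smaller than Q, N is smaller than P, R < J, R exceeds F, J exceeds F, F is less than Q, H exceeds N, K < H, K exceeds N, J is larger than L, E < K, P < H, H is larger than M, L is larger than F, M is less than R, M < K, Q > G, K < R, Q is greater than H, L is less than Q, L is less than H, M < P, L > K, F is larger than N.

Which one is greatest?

Q

Chaining downward from Q: directly below it, G, F, L, J, H; then M, N, P, K, R; then E.
That covers every other element, and nothing is given above Q, so Q is the greatest.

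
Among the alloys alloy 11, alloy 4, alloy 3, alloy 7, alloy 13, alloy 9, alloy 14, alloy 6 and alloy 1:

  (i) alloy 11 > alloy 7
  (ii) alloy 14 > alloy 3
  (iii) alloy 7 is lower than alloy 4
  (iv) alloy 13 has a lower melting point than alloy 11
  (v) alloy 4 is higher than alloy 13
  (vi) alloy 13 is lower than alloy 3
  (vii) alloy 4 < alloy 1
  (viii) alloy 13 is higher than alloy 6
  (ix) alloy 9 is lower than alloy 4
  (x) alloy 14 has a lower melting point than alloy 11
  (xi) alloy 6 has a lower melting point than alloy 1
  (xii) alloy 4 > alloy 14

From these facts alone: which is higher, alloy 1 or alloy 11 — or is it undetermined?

Following every chain through alloy 1: below alloy 1 we get alloy 6, alloy 13, alloy 3, alloy 14, alloy 7, alloy 9, alloy 4.
alloy 11 is not reached, and no chain runs the other way from alloy 11 to alloy 1.
So the given relations leave the order of alloy 1 and alloy 11 undetermined.

undetermined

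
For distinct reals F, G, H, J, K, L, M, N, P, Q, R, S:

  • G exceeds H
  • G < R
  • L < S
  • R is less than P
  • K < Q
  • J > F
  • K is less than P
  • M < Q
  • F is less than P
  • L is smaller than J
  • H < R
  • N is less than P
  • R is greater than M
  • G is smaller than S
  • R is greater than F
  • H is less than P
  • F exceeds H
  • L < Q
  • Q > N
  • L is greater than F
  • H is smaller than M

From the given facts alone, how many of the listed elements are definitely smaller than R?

From R the given relations immediately reach H, G, M, F.
No other element is forced below R by the given relations, so the count is 4.

4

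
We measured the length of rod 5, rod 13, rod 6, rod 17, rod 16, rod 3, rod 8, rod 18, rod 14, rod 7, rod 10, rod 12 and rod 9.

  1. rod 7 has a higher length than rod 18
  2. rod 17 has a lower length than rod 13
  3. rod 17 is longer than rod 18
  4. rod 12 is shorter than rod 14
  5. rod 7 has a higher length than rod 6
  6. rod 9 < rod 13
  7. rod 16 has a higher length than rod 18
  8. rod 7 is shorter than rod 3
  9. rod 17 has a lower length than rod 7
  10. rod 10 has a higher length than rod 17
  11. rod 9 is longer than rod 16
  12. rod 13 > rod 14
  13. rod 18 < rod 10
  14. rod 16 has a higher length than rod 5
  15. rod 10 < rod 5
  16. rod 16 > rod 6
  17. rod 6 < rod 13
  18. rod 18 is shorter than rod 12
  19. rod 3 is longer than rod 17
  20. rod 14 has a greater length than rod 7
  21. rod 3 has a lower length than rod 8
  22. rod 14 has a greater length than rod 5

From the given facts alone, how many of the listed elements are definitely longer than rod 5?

4

Directly above rod 5: rod 16, rod 14.
One step further: rod 9, rod 13 (4 so far).
Nothing else is reachable above rod 5; 4 in all.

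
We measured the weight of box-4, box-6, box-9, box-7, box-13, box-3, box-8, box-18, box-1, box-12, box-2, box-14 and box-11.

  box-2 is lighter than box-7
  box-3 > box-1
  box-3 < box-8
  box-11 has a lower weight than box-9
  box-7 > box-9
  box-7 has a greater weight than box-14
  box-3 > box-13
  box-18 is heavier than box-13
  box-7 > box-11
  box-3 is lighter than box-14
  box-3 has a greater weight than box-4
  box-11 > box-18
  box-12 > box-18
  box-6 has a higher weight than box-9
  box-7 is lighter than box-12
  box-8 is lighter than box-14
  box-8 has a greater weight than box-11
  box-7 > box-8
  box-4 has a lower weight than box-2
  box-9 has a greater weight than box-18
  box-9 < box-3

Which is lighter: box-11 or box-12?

box-11 < box-9 and box-9 < box-3 give box-11 < box-3.
Then box-3 < box-8 extends the chain to box-8.
Then box-8 < box-14 extends the chain to box-14.
With box-14 < box-7: box-11 < box-9 < box-3 < box-8 < box-14 < box-7.
With box-7 < box-12: box-11 < box-9 < box-3 < box-8 < box-14 < box-7 < box-12.
So box-11 < box-12; box-11 is the lighter of the two.

box-11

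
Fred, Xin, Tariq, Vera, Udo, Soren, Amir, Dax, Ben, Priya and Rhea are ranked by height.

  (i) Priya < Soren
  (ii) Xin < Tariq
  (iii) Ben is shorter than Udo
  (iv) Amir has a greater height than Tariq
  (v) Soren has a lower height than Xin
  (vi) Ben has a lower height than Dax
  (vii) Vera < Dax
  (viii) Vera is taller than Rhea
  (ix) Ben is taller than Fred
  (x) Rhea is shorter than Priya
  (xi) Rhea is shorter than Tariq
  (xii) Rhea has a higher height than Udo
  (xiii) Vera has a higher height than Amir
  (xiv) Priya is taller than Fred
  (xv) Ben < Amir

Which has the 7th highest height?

Piecing the relations together gives one ordering: Fred < Ben < Udo < Rhea < Priya < Soren < Xin < Tariq < Amir < Vera < Dax.
Counting 7 from the largest end gives Priya.

Priya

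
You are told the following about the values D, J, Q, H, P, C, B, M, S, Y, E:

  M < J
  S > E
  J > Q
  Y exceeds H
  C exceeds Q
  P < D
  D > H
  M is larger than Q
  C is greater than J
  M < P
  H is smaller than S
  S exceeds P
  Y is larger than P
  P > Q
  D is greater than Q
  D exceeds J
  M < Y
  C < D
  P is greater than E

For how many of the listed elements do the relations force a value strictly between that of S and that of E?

1

The relations place E below S. An element lies strictly between them when it is forced above E and also forced below S.
Above E: {P, D, Y}. Below S: {Q, M, H, P}.
Intersection: {P} — 1.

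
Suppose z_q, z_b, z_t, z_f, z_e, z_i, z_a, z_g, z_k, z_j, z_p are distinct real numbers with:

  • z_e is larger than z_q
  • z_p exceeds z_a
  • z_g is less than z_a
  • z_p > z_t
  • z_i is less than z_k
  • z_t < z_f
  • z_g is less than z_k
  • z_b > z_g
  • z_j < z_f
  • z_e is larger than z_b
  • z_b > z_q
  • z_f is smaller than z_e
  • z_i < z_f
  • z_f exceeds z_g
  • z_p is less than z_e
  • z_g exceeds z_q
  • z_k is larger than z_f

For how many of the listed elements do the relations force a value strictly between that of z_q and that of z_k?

The relations place z_q below z_k. An element lies strictly between them when it is forced above z_q and also forced below z_k.
Above z_q: {z_g, z_a, z_f, z_b, z_p, z_e}. Below z_k: {z_i, z_g, z_j, z_t, z_f}.
Intersection: {z_g, z_f} — 2.

2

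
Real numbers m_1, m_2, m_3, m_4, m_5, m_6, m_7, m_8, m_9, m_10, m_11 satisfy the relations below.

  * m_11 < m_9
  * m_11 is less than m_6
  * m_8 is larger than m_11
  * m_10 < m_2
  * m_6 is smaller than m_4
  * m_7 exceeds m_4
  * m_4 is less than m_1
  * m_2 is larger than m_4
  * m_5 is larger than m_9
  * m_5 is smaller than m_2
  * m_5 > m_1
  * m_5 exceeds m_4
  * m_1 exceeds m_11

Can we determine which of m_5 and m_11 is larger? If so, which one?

Link the given pairs in sequence: m_11 < m_6; m_6 < m_4; m_4 < m_1; m_1 < m_5.
Together: m_11 < m_6 < m_4 < m_1 < m_5.
So m_5 is larger.

m_5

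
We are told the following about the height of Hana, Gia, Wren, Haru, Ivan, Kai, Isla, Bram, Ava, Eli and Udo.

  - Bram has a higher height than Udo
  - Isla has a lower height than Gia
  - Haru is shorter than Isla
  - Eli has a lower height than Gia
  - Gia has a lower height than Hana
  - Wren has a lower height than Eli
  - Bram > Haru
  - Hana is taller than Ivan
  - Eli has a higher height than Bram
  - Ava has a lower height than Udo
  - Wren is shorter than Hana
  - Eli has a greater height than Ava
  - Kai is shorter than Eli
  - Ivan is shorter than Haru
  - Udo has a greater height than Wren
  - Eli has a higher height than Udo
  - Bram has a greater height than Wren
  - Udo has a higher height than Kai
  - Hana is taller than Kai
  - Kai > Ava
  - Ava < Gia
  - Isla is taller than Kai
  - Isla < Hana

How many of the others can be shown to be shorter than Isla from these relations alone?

Directly below Isla: Kai, Haru.
One step further: Ava, Ivan (4 so far).
No other element is forced below Isla by the given relations, so the count is 4.

4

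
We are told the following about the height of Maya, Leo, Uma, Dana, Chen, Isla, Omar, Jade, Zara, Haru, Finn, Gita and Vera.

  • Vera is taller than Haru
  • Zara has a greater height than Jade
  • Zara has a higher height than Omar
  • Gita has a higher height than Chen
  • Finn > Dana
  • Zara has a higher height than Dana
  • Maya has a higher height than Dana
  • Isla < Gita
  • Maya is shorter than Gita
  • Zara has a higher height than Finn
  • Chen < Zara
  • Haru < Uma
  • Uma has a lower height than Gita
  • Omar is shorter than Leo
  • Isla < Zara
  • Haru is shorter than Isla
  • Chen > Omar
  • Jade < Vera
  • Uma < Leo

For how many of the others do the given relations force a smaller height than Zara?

7

From Zara the given relations immediately reach Omar, Jade, Dana, Isla, Chen, Finn.
From those, Haru — 7 in total.
Nothing else is reachable below Zara; 7 in all.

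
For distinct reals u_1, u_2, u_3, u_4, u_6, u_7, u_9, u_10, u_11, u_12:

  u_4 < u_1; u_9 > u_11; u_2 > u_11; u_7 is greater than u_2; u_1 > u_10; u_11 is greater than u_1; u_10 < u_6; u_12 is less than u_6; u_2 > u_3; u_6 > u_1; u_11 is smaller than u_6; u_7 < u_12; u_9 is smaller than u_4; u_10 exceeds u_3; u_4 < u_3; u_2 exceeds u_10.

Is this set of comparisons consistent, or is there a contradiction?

Chaining the given relations yields u_9 < u_4 < u_3 < u_10 < u_1 < u_11, so u_9 < u_11. But one relation states u_11 < u_9. These cannot both hold.

inconsistent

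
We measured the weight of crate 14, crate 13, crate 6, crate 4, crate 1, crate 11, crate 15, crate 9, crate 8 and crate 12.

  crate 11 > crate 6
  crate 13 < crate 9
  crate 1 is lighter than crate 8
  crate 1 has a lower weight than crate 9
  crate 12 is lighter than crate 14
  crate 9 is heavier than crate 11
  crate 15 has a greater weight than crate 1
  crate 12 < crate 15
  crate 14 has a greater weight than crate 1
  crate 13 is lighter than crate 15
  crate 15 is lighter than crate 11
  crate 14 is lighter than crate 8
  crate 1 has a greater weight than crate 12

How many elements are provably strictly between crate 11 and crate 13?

The relations place crate 13 below crate 11. An element lies strictly between them when it is forced above crate 13 and also forced below crate 11.
Above crate 13: {crate 15, crate 9}. Below crate 11: {crate 6, crate 12, crate 1, crate 15}.
Intersection: {crate 15} — 1.

1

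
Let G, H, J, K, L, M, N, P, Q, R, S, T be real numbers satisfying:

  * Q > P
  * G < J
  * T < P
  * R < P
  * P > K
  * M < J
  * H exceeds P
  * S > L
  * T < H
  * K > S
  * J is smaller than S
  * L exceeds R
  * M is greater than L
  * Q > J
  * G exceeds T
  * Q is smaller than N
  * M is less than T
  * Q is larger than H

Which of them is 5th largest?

Piecing the relations together gives one ordering: R < L < M < T < G < J < S < K < P < H < Q < N.
Counting 5 from the largest end gives K.

K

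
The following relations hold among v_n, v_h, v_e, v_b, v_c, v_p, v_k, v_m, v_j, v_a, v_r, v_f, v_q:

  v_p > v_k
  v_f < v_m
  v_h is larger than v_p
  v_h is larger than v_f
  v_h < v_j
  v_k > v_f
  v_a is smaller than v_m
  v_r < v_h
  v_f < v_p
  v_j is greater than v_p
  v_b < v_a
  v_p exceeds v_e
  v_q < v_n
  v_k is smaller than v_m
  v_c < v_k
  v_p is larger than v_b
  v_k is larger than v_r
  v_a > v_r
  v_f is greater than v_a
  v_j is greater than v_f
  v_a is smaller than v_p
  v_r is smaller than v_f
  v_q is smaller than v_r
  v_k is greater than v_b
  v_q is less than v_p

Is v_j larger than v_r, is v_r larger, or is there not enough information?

v_j

v_r < v_a and v_a < v_f give v_r < v_f.
Then v_f < v_k extends the chain to v_k.
With v_k < v_p: v_r < v_a < v_f < v_k < v_p.
With v_p < v_h: v_r < v_a < v_f < v_k < v_p < v_h.
Then v_h < v_j extends the chain to v_j.
So v_j is larger.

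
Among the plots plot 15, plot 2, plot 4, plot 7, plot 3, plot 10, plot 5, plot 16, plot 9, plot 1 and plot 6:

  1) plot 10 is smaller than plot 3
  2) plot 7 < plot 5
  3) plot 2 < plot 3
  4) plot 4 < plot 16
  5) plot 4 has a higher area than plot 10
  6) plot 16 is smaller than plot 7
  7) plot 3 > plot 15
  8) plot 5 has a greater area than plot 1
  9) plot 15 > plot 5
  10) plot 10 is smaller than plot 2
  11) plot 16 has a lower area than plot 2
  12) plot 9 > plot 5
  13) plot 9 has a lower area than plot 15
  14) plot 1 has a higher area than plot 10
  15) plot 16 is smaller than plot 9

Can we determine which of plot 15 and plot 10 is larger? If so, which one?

plot 15

plot 10 < plot 4 and plot 4 < plot 16 give plot 10 < plot 16.
Then plot 16 < plot 7 extends the chain to plot 7.
Then plot 7 < plot 5 extends the chain to plot 5.
Then plot 5 < plot 9 extends the chain to plot 9.
With plot 9 < plot 15: plot 10 < plot 4 < plot 16 < plot 7 < plot 5 < plot 9 < plot 15.
So plot 15 is larger.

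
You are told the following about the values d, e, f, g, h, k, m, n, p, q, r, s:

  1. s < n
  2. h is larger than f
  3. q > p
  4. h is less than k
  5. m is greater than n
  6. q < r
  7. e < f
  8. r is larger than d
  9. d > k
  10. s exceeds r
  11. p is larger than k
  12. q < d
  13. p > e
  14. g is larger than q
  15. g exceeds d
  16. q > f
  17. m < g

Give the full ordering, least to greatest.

e < f < h < k < p < q < d < r < s < n < m < g

Nothing is placed below e, so it is least; from there e < f; f < h; h < k; k < p; p < q; q < d; d < r; r < s; s < n; n < m; m < g, each given directly.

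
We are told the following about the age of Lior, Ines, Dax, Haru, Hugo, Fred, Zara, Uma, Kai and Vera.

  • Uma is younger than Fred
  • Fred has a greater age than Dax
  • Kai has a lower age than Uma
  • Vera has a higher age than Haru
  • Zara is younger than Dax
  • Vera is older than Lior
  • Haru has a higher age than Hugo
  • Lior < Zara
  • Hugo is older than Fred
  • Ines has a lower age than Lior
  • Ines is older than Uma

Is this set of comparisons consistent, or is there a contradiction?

consistent

Every relation is compatible with Kai < Uma < Ines < Lior < Zara < Dax < Fred < Hugo < Haru < Vera; the set is consistent.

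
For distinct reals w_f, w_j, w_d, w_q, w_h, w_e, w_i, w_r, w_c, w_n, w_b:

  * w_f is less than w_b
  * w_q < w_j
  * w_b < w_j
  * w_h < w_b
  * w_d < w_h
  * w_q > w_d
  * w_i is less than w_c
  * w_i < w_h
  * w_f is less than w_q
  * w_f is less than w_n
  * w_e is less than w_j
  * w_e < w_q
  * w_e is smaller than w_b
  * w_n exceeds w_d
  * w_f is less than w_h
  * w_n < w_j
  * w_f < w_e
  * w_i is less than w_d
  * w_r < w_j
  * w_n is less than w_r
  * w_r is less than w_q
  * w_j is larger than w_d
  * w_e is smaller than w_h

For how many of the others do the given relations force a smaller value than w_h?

Directly below w_h: w_f, w_i, w_e, w_d.
Nothing else is reachable below w_h; 4 in all.

4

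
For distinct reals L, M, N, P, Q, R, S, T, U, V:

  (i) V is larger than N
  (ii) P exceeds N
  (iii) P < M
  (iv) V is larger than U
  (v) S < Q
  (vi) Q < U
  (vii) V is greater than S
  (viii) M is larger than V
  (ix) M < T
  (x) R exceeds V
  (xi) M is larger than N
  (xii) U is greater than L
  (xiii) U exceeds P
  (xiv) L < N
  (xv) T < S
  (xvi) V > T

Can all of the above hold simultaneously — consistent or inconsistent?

We have V < M stated directly, yet also M < T < S < Q < U < V by chaining the others — so M < V. Contradiction.

inconsistent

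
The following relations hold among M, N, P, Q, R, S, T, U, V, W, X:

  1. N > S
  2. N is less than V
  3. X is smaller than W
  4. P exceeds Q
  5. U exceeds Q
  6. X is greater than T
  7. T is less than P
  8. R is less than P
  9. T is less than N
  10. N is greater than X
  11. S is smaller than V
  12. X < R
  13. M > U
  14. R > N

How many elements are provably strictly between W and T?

1

Chaining upward from T reaches: X, N, R, P, V.
Chaining downward from W reaches: X.
Strictly between T and W are those in both lists: X — 1 element.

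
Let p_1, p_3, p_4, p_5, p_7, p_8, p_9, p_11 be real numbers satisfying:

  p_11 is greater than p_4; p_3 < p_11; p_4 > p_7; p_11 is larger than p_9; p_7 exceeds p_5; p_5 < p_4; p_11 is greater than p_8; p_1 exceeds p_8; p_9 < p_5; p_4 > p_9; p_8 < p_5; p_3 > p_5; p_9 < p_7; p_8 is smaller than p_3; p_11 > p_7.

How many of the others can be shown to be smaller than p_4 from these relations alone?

4

Directly below p_4: p_9, p_5, p_7.
One step further: p_8 (4 so far).
Nothing else is reachable below p_4; 4 in all.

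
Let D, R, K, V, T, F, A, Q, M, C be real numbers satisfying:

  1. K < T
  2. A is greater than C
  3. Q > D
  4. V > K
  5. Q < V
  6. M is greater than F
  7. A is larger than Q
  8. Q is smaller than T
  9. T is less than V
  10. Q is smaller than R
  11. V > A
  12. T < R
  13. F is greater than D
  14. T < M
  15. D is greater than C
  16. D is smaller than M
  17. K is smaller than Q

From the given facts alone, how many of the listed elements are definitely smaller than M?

6

From M the given relations immediately reach D, F, T.
From those, C, K, Q — 6 in total.
No other element is forced below M by the given relations, so the count is 6.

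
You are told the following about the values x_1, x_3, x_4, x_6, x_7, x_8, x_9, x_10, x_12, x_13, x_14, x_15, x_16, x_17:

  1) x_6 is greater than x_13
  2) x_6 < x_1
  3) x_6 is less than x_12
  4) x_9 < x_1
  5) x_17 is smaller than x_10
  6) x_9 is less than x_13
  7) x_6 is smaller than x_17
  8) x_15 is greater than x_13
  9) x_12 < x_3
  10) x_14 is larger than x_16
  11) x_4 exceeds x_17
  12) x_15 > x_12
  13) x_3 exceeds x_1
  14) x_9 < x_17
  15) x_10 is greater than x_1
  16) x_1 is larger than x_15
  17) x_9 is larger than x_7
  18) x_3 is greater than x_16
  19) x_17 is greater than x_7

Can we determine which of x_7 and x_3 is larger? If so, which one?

x_3

The relevant relations are x_7 < x_9; x_9 < x_13; x_13 < x_6; x_6 < x_12; x_12 < x_15; x_15 < x_1; x_1 < x_3.
Together: x_7 < x_9 < x_13 < x_6 < x_12 < x_15 < x_1 < x_3.
So x_3 is larger.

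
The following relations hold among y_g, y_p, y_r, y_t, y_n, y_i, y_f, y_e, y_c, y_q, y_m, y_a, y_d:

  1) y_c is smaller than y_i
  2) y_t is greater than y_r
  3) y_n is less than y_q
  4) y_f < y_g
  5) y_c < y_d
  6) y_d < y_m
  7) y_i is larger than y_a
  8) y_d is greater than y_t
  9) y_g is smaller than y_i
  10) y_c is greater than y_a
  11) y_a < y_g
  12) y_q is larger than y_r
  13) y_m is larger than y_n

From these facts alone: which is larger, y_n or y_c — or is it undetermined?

undetermined

Following every chain through y_c: above y_c we get y_d, y_m, y_i; below y_c we get y_a.
y_n is not reached, and no chain runs the other way from y_n to y_c.
So the given relations leave the order of y_c and y_n undetermined.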